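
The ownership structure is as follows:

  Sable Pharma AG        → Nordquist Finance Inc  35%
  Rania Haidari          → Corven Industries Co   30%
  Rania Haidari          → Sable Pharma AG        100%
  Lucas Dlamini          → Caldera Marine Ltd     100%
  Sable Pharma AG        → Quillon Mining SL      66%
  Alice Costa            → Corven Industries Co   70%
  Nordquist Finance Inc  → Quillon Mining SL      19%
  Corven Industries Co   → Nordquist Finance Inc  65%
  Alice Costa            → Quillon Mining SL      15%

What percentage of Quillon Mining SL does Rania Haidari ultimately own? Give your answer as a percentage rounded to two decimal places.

76.36%

Rania reaches Quillon along 3 paths.
Via Sable: 100% × 66% = 66%.
Via Corven → Nordquist: 30% × 65% × 19% = 3.705%.
Via Sable → Nordquist: 100% × 35% × 19% = 6.65%.
Total: 66% + 3.705% + 6.65% = 76.355%.
Rounded: 76.36%.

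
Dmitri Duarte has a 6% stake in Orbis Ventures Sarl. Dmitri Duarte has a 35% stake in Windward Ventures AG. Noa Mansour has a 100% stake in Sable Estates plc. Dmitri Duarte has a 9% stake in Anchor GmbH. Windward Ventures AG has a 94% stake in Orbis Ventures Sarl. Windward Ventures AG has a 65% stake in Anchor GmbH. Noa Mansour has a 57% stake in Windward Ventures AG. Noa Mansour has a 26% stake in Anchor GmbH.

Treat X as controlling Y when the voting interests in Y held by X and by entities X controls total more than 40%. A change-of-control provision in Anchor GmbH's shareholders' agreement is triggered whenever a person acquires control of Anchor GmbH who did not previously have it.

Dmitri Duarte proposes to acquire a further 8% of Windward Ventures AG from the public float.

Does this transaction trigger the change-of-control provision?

The purchase changes only Dmitri's holdings, so Dmitri is the only person who could newly come to control Anchor.
Dmitri's largest direct stake is 35% in Windward, which does not meet the threshold, so Dmitri controls no company.
In Anchor, Dmitri's side holds only 9%, not > 40%.
So before the transaction, Dmitri does not control Anchor.
After the purchase, Dmitri's direct stake in Windward rises to 35% + 8% = 43%.
Dmitri holds 43% of Windward, so Dmitri controls Windward.
Windward and Dmitri together hold 65% + 9% = 74% of Anchor, so Dmitri controls Anchor.
Dmitri did not control Anchor before and does after, so the clause is triggered.

Yes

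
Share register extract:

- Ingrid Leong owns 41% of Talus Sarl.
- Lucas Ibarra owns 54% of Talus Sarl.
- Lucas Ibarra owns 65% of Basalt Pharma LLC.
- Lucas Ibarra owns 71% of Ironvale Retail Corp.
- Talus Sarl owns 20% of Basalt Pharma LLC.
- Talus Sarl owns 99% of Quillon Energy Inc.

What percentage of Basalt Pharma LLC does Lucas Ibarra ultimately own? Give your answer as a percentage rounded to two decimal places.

Lucas reaches Basalt along 2 paths.
Via Talus: 54% × 20% = 10.8%.
Direct stake: 65% = 65%.
Total: 10.8% + 65% = 75.8%.
Rounded: 75.80%.

75.80%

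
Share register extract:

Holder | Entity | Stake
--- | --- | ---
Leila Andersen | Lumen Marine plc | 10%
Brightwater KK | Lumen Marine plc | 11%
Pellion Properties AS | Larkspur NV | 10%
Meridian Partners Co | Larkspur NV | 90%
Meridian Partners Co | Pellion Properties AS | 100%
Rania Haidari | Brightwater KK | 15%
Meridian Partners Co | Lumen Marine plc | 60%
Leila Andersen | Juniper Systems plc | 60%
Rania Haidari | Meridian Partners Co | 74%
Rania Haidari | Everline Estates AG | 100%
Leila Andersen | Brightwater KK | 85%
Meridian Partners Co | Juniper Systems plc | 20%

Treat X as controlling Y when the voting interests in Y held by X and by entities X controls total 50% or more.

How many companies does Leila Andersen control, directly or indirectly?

2

Leila holds 85% of Brightwater, so Leila controls Brightwater.
Leila holds 60% of Juniper, so Leila controls Juniper.
No other company's threshold is met.
Leila controls 2 companies.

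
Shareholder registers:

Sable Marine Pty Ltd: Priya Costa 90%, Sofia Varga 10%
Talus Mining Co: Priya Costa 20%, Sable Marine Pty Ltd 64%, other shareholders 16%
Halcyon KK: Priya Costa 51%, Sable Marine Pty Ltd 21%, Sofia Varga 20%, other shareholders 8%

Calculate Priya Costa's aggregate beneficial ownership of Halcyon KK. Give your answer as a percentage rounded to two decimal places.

69.90%

Priya reaches Halcyon along 2 paths.
Direct stake: 51% = 51%.
Via Sable: 90% × 21% = 18.9%.
Total: 51% + 18.9% = 69.9%.
Rounded: 69.90%.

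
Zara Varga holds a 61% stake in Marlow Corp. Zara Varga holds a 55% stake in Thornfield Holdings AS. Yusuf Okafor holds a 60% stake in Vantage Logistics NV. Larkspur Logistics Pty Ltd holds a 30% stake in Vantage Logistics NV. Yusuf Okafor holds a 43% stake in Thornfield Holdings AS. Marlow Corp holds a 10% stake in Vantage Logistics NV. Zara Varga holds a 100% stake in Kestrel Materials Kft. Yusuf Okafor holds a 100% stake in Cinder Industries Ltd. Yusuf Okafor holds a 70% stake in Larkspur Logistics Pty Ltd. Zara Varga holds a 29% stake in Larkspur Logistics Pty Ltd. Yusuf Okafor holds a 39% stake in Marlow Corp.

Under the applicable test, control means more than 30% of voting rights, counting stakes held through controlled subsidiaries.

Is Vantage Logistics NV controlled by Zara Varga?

Zara holds 100% of Kestrel, so Zara controls Kestrel.
Zara holds 61% of Marlow, so Zara controls Marlow.
Zara holds 55% of Thornfield, so Zara controls Thornfield.
In Vantage, Zara's side holds only 10%, not > 30%.
So Zara does not control Vantage.

No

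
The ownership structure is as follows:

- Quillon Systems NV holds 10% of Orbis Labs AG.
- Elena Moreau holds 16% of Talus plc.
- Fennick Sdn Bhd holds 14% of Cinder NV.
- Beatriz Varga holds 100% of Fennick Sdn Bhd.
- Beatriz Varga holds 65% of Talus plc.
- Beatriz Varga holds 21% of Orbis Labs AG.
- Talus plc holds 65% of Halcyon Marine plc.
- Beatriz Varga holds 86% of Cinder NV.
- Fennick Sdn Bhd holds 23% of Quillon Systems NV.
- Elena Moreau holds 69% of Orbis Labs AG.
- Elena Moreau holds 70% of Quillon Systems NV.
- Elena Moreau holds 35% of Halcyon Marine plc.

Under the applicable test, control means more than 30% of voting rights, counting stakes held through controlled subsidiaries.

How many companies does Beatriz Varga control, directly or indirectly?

Beatriz holds 100% of Fennick, so Beatriz controls Fennick.
Beatriz holds 65% of Talus, so Beatriz controls Talus.
Talus holds 65% of Halcyon, so Beatriz controls Halcyon.
Beatriz and Fennick together hold 86% + 14% = 100% of Cinder, so Beatriz controls Cinder.
No other company's threshold is met.
Beatriz controls 4 companies.

4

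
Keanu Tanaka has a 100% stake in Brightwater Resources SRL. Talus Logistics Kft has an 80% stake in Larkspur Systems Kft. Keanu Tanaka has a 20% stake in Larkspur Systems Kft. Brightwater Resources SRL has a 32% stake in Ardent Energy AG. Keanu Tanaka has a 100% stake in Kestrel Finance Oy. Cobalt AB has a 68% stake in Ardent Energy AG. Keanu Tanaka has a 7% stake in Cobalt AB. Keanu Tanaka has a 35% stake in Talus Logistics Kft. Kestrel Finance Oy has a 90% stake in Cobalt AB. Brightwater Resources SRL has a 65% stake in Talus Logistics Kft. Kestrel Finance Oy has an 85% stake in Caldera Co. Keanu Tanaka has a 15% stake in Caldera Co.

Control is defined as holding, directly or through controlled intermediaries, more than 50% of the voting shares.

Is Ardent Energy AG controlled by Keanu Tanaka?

Yes

Keanu holds 100% of Kestrel, so Keanu controls Kestrel.
Keanu and Kestrel together hold 7% + 90% = 97% of Cobalt, so Keanu controls Cobalt.
Keanu holds 100% of Brightwater, so Keanu controls Brightwater.
Brightwater and Cobalt together hold 32% + 68% = 100% of Ardent, so Keanu controls Ardent.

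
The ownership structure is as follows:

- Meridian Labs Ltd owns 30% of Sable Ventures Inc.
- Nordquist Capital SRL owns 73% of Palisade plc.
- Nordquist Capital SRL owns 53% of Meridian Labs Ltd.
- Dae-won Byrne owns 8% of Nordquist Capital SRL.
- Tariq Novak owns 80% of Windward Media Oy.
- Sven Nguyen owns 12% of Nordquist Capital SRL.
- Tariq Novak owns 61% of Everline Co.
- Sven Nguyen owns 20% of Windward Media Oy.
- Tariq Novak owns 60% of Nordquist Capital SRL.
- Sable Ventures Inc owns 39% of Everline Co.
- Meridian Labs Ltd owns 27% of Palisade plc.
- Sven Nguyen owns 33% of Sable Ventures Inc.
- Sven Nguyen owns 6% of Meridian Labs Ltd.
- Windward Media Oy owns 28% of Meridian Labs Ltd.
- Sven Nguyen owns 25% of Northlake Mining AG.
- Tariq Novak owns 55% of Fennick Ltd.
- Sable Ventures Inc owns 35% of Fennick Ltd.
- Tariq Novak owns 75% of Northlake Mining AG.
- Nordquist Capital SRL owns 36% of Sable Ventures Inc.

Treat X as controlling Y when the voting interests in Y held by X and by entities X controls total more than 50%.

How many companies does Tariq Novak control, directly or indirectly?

Tariq holds 80% of Windward, so Tariq controls Windward.
Tariq holds 60% of Nordquist, so Tariq controls Nordquist.
Tariq holds 75% of Northlake, so Tariq controls Northlake.
Nordquist and Windward together hold 53% + 28% = 81% of Meridian, so Tariq controls Meridian.
Nordquist and Meridian together hold 36% + 30% = 66% of Sable, so Tariq controls Sable.
Nordquist and Meridian together hold 73% + 27% = 100% of Palisade, so Tariq controls Palisade.
Sable and Tariq together hold 39% + 61% = 100% of Everline, so Tariq controls Everline.
Tariq and Sable together hold 55% + 35% = 90% of Fennick, so Tariq controls Fennick.
Tariq controls 8 companies.

8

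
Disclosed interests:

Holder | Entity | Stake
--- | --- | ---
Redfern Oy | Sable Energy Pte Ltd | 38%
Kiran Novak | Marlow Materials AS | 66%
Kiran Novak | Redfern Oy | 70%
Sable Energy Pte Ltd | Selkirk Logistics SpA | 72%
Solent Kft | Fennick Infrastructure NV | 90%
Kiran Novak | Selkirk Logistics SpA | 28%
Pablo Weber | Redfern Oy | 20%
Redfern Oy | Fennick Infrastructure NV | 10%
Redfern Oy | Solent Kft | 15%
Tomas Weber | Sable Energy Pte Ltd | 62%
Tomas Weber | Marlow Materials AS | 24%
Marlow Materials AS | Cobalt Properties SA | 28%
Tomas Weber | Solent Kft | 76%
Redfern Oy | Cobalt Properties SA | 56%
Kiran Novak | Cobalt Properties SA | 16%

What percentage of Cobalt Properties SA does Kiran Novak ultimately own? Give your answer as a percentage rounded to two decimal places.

73.68%

Kiran reaches Cobalt along 3 paths.
Direct stake: 16% = 16%.
Via Marlow: 66% × 28% = 18.48%.
Via Redfern: 70% × 56% = 39.2%.
Total: 16% + 18.48% + 39.2% = 73.68%.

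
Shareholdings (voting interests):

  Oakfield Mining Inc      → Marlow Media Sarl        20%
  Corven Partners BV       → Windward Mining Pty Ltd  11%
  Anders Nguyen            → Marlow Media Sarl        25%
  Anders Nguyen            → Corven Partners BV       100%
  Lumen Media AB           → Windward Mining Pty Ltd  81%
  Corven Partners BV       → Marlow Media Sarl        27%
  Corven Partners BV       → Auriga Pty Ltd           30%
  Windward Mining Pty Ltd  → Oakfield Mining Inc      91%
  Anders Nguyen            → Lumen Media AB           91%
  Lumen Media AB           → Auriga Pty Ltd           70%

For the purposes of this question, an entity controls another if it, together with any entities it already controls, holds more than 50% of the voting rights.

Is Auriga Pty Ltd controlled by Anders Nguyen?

Yes

Anders holds 100% of Corven, so Anders controls Corven.
Anders holds 91% of Lumen, so Anders controls Lumen.
Lumen and Corven together hold 70% + 30% = 100% of Auriga, so Anders controls Auriga.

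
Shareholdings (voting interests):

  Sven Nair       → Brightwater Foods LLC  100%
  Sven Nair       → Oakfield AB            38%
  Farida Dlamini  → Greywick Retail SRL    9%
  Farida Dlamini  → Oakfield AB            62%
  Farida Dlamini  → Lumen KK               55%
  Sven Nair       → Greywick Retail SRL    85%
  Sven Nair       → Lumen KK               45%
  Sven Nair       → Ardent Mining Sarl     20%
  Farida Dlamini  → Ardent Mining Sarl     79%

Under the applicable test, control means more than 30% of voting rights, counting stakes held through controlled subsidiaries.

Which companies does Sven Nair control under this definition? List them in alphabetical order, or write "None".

Brightwater Foods LLC, Greywick Retail SRL, Lumen KK, Oakfield AB

Sven holds 45% of Lumen, so Sven controls Lumen.
Sven holds 85% of Greywick, so Sven controls Greywick.
Sven holds 38% of Oakfield, so Sven controls Oakfield.
Sven holds 100% of Brightwater, so Sven controls Brightwater.
No other company's threshold is met.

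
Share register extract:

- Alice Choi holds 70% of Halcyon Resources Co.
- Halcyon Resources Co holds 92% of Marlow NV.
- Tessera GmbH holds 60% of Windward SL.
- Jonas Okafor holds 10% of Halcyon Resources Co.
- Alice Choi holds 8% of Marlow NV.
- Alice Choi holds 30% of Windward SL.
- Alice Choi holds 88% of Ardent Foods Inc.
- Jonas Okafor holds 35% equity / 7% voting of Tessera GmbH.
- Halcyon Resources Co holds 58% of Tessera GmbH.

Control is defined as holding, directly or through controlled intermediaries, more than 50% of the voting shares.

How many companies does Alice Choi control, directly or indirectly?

5

Alice holds 70% of Halcyon, so Alice controls Halcyon.
Halcyon holds 58% of Tessera, so Alice controls Tessera.
Alice and Tessera together hold 30% + 60% = 90% of Windward, so Alice controls Windward.
Alice holds 88% of Ardent, so Alice controls Ardent.
Halcyon and Alice together hold 92% + 8% = 100% of Marlow, so Alice controls Marlow.
Alice controls 5 companies.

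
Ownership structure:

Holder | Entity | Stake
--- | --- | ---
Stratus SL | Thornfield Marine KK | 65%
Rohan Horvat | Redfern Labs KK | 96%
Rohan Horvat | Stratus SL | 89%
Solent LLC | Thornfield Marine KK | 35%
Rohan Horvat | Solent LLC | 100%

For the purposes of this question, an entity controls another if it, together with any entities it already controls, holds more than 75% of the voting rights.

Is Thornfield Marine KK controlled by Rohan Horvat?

Yes

Rohan holds 100% of Solent, so Rohan controls Solent.
Rohan holds 89% of Stratus, so Rohan controls Stratus.
Solent and Stratus together hold 35% + 65% = 100% of Thornfield, so Rohan controls Thornfield.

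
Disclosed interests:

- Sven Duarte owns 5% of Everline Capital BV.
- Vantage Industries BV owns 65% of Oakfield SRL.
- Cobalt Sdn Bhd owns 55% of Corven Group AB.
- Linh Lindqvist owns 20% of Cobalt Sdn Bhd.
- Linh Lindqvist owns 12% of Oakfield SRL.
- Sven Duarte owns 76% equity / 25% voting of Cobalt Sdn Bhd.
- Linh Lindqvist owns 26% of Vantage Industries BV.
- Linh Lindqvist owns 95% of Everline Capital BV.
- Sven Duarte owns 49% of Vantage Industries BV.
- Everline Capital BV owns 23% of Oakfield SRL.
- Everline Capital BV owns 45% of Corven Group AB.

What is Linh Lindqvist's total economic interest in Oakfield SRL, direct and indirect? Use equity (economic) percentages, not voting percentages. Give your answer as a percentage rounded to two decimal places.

50.75%

Linh reaches Oakfield along 3 paths.
Via Vantage: 26% × 65% = 16.9%.
Direct stake: 12% = 12%.
Via Everline: 95% × 23% = 21.85%.
Total: 16.9% + 12% + 21.85% = 50.75%.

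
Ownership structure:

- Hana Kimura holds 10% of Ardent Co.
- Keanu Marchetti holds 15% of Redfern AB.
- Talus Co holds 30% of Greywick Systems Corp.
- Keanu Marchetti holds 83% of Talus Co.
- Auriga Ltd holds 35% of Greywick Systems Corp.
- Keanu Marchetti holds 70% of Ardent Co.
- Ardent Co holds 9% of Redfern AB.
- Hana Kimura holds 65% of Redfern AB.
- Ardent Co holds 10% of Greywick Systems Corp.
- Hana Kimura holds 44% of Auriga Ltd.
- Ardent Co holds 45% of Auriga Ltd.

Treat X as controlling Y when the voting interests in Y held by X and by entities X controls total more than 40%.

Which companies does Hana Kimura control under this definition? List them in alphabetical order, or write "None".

Hana holds 65% of Redfern, so Hana controls Redfern.
Hana holds 44% of Auriga, so Hana controls Auriga.
No other company's threshold is met.

Auriga Ltd, Redfern AB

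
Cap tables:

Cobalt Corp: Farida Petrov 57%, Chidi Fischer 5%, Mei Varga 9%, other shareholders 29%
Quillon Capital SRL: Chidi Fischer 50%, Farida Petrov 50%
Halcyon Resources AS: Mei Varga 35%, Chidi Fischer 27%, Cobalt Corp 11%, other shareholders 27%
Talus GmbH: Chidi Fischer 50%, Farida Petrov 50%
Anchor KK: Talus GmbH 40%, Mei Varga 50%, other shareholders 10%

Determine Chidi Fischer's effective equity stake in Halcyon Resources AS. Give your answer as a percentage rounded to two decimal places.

Chidi reaches Halcyon along 2 paths.
Direct stake: 27% = 27%.
Via Cobalt: 5% × 11% = 0.55%.
Total: 27% + 0.55% = 27.55%.

27.55%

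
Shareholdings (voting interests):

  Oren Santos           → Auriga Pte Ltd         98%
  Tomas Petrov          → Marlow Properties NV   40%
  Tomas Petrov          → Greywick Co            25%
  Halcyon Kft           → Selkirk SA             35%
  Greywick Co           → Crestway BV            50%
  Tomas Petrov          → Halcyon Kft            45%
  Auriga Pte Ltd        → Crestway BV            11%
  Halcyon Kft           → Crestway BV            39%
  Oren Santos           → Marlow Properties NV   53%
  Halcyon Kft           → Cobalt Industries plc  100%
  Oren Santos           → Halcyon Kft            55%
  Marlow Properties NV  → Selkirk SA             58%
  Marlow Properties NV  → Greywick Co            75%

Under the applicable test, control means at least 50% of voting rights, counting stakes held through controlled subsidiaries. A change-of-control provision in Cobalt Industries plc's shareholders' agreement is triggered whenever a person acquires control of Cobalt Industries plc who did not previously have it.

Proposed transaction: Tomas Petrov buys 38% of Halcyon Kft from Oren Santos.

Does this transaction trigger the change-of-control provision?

The purchase adds only to Tomas's holdings (Oren's stake shrinks), so Tomas is the only person who could newly come to control Cobalt.
Tomas's largest direct stake is 45% in Halcyon, which does not meet the threshold, so Tomas controls no company.
Neither Tomas nor any entity Tomas controls holds any voting interest in Cobalt.
So before the transaction, Tomas does not control Cobalt.
After the purchase, Tomas's direct stake in Halcyon rises to 45% + 38% = 83%, and Oren's stake falls to 17%.
Tomas holds 83% of Halcyon, so Tomas controls Halcyon.
Halcyon holds 100% of Cobalt, so Tomas controls Cobalt.
Tomas did not control Cobalt before and does after, so the clause is triggered.

Yes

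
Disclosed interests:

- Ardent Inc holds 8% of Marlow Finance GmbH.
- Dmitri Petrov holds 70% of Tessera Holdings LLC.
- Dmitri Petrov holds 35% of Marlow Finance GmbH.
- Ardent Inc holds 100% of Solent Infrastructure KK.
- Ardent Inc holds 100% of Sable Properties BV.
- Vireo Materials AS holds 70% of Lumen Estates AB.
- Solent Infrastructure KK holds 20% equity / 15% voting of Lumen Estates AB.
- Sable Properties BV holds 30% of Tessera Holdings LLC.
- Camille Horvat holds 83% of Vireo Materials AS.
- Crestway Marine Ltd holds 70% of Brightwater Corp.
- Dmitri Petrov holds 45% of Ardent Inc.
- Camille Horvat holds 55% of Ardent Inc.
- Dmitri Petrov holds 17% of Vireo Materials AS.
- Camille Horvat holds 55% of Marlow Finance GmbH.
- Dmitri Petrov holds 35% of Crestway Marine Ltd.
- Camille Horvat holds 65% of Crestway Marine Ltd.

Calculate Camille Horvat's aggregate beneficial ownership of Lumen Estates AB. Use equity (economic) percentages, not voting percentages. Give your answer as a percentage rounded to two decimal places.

Camille reaches Lumen along 2 paths.
Via Ardent → Solent: 55% × 100% × 20% = 11%.
Via Vireo: 83% × 70% = 58.1%.
Total: 11% + 58.1% = 69.1%.
Rounded: 69.10%.

69.10%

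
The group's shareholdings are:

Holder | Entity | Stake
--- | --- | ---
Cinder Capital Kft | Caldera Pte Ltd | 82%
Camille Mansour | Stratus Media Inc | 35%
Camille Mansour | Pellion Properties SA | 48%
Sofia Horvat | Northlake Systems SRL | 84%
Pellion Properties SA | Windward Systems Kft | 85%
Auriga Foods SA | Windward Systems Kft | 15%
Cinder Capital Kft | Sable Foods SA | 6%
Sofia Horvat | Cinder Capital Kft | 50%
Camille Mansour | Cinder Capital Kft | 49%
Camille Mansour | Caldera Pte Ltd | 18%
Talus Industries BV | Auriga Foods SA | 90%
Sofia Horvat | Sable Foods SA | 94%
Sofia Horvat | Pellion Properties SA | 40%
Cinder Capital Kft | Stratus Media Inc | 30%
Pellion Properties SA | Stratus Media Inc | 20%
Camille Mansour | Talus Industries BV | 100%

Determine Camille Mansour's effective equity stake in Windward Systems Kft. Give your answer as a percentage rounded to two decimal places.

54.30%

Camille reaches Windward along 2 paths.
Via Pellion: 48% × 85% = 40.8%.
Via Talus → Auriga: 100% × 90% × 15% = 13.5%.
Total: 40.8% + 13.5% = 54.3%.
Rounded: 54.30%.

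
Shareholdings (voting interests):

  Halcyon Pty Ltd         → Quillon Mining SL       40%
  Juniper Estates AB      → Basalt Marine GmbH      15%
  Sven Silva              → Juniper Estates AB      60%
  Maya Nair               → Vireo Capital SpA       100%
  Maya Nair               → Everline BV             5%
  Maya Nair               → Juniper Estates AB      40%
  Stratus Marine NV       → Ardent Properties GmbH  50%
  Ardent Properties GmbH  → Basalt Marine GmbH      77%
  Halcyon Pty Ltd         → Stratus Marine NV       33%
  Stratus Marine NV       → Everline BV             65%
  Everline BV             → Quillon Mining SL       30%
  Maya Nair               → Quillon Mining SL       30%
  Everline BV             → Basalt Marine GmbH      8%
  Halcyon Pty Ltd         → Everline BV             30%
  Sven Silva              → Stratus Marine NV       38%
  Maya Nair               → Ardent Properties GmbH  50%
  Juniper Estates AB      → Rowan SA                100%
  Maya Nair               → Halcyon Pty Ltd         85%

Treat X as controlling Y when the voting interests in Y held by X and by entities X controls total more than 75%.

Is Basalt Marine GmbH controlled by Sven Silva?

No

Sven's largest direct stake is 60% in Juniper, which does not meet the threshold, so Sven controls no company.
Neither Sven nor any entity Sven controls holds any voting interest in Basalt.
So Sven does not control Basalt.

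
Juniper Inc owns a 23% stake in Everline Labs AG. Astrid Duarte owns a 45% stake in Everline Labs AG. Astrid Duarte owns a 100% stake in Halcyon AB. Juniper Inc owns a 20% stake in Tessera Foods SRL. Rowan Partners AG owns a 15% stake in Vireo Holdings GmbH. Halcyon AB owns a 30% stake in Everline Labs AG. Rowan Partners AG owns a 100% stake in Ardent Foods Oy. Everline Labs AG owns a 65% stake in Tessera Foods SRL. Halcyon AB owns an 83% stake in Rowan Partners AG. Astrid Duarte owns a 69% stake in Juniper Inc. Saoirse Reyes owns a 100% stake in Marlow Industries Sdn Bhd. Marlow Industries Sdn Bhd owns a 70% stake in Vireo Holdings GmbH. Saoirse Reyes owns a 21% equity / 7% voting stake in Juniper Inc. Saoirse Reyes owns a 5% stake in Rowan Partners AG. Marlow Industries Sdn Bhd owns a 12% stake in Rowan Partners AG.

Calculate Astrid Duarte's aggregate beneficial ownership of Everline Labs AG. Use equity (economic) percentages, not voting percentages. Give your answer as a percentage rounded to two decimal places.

Astrid reaches Everline along 3 paths.
Via Halcyon: 100% × 30% = 30%.
Via Juniper: 69% × 23% = 15.87%.
Direct stake: 45% = 45%.
Total: 30% + 15.87% + 45% = 90.87%.

90.87%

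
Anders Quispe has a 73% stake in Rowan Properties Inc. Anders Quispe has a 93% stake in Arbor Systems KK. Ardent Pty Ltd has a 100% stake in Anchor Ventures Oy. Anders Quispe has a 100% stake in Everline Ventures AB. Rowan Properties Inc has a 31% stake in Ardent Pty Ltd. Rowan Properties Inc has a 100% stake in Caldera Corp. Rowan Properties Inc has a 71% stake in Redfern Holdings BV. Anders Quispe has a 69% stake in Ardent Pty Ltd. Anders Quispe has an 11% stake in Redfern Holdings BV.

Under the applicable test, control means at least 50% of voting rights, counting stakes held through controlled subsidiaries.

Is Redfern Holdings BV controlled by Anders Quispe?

Yes

Anders holds 73% of Rowan, so Anders controls Rowan.
Rowan and Anders together hold 71% + 11% = 82% of Redfern, so Anders controls Redfern.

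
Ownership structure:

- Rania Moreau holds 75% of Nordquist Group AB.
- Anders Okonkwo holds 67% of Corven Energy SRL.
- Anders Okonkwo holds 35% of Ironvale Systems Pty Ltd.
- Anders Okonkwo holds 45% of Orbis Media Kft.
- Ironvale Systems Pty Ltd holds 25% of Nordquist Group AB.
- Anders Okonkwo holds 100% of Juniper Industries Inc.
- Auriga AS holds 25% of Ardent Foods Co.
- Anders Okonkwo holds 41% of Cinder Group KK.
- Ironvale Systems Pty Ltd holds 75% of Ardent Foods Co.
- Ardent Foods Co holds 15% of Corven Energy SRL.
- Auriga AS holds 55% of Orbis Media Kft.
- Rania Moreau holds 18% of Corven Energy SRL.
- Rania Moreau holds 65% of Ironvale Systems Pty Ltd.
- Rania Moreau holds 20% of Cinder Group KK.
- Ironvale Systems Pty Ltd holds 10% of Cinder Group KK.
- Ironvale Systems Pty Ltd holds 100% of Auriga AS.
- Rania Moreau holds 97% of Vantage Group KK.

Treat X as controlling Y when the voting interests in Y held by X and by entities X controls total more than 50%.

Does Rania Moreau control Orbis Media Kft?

Yes

Rania holds 65% of Ironvale, so Rania controls Ironvale.
Ironvale holds 100% of Auriga, so Rania controls Auriga.
Auriga holds 55% of Orbis, so Rania controls Orbis.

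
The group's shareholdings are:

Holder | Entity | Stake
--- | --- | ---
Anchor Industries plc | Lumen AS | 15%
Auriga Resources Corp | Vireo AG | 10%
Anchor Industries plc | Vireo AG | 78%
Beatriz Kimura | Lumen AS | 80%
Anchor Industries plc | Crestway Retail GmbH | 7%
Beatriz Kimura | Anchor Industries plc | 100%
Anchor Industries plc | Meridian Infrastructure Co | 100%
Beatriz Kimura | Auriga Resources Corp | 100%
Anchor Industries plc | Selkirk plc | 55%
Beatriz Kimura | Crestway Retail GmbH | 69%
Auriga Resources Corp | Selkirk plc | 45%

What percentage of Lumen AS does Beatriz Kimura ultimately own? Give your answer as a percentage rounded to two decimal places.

95.00%

Beatriz reaches Lumen along 2 paths.
Direct stake: 80% = 80%.
Via Anchor: 100% × 15% = 15%.
Total: 80% + 15% = 95%.
Rounded: 95.00%.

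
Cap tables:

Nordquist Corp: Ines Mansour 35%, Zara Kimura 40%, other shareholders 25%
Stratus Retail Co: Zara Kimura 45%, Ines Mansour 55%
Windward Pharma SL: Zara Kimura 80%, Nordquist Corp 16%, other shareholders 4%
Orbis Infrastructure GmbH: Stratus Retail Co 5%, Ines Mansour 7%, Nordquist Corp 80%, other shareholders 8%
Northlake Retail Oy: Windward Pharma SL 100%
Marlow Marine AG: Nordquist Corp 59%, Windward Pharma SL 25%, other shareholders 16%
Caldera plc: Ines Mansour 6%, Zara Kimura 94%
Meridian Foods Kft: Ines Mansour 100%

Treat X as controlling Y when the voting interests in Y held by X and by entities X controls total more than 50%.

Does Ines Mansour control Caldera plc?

Ines holds 55% of Stratus, so Ines controls Stratus.
Ines holds 100% of Meridian, so Ines controls Meridian.
In Caldera, Ines's side holds only 6%, not > 50%.
So Ines does not control Caldera.

No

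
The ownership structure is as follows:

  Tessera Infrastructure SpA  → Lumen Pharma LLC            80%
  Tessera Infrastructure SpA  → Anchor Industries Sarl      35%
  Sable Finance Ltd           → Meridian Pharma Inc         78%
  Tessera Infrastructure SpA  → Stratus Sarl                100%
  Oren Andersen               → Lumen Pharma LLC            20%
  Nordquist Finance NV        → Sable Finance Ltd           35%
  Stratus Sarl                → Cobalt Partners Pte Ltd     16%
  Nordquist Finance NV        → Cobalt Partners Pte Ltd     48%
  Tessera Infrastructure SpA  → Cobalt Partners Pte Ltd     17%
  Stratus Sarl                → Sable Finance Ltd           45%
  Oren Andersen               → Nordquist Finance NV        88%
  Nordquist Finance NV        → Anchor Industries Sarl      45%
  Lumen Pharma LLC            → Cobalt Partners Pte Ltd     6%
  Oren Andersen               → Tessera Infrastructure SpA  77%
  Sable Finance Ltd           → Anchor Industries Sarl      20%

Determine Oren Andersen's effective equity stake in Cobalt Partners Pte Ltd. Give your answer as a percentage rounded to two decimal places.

Oren reaches Cobalt along 5 paths.
Via Lumen: 20% × 6% = 1.2%.
Via Tessera → Lumen: 77% × 80% × 6% = 3.696%.
Via Nordquist: 88% × 48% = 42.24%.
Via Tessera: 77% × 17% = 13.09%.
Via Tessera → Stratus: 77% × 100% × 16% = 12.32%.
Total: 1.2% + 3.696% + 42.24% + 13.09% + 12.32% = 72.546%.
Rounded: 72.55%.

72.55%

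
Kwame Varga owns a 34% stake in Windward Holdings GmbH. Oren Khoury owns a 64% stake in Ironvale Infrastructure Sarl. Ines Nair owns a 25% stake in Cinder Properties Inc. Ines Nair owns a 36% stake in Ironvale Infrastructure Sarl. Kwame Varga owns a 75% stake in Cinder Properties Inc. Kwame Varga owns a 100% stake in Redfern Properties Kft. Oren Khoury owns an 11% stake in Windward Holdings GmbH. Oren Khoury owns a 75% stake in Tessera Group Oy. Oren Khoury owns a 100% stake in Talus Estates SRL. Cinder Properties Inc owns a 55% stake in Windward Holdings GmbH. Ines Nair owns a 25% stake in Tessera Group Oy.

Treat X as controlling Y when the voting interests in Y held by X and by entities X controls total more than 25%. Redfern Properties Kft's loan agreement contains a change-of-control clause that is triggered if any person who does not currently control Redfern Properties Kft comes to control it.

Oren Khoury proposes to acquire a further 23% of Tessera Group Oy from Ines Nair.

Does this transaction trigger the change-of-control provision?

No

The purchase adds only to Oren's holdings (Ines's stake shrinks), so Oren is the only person who could newly come to control Redfern.
Oren holds 75% of Tessera, so Oren controls Tessera.
Oren holds 64% of Ironvale, so Oren controls Ironvale.
Oren holds 100% of Talus, so Oren controls Talus.
Neither Oren nor any entity Oren controls holds any voting interest in Redfern.
So before the transaction, Oren does not control Redfern.
After the purchase, Oren's direct stake in Tessera rises to 75% + 23% = 98%, and Ines's stake falls to 2%.
Oren holds 98% of Tessera, so Oren controls Tessera.
After the transaction, neither Oren nor any entity Oren controls holds a voting interest in Redfern, so Oren still does not control it.
No new person acquires control, so the clause is not triggered.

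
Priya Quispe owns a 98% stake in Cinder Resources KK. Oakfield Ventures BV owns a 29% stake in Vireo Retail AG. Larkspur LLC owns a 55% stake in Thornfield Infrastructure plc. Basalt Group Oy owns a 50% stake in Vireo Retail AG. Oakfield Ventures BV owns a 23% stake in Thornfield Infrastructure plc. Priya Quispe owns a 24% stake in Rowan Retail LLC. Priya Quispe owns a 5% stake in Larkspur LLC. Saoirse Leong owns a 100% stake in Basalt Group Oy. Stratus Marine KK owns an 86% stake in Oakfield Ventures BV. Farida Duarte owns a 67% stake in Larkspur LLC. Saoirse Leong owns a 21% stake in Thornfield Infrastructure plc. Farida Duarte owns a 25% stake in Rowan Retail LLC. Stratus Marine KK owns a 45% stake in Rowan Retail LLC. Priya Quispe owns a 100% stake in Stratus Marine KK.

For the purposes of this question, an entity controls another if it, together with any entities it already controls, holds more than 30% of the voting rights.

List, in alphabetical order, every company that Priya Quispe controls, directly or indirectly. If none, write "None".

Priya holds 100% of Stratus, so Priya controls Stratus.
Priya and Stratus together hold 24% + 45% = 69% of Rowan, so Priya controls Rowan.
Stratus holds 86% of Oakfield, so Priya controls Oakfield.
Priya holds 98% of Cinder, so Priya controls Cinder.
No other company's threshold is met.

Cinder Resources KK, Oakfield Ventures BV, Rowan Retail LLC, Stratus Marine KK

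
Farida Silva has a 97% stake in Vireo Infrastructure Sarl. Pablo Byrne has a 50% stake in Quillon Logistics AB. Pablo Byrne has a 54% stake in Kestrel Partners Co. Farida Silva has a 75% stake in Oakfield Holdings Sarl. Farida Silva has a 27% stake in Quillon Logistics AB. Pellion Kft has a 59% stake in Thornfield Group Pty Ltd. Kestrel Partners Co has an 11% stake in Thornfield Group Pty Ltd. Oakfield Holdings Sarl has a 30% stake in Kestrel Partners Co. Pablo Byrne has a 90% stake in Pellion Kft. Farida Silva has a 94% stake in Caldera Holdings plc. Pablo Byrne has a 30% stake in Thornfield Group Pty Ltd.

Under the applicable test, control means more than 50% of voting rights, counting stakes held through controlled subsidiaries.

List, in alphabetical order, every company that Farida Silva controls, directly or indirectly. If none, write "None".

Farida holds 75% of Oakfield, so Farida controls Oakfield.
Farida holds 94% of Caldera, so Farida controls Caldera.
Farida holds 97% of Vireo, so Farida controls Vireo.
No other company's threshold is met.

Caldera Holdings plc, Oakfield Holdings Sarl, Vireo Infrastructure Sarl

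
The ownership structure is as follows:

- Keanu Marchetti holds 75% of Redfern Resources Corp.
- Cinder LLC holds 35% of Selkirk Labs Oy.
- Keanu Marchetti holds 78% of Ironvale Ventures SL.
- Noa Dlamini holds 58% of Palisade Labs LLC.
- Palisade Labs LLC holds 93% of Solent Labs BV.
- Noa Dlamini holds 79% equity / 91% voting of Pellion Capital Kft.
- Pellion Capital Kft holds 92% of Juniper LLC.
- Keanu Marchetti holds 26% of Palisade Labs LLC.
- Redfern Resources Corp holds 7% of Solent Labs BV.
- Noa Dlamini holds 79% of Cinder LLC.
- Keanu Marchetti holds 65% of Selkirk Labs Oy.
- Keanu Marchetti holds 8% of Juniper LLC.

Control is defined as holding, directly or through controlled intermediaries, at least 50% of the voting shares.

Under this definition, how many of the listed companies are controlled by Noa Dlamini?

5

Noa holds 58% of Palisade, so Noa controls Palisade.
Noa holds 91% of Pellion, so Noa controls Pellion.
Pellion holds 92% of Juniper, so Noa controls Juniper.
Palisade holds 93% of Solent, so Noa controls Solent.
Noa holds 79% of Cinder, so Noa controls Cinder.
No other company's threshold is met.
Noa controls 5 companies.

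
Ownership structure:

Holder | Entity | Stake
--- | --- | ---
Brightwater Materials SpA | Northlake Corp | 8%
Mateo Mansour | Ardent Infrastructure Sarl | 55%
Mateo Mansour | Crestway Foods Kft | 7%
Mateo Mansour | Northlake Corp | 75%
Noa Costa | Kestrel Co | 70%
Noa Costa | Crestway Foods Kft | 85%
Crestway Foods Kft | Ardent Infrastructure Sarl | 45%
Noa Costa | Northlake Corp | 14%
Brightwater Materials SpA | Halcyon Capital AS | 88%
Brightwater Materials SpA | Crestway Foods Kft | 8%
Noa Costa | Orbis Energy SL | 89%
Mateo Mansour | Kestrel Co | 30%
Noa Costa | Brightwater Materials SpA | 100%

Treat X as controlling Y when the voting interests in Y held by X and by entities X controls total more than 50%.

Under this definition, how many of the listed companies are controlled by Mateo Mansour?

2

Mateo holds 75% of Northlake, so Mateo controls Northlake.
Mateo holds 55% of Ardent, so Mateo controls Ardent.
No other company's threshold is met.
Mateo controls 2 companies.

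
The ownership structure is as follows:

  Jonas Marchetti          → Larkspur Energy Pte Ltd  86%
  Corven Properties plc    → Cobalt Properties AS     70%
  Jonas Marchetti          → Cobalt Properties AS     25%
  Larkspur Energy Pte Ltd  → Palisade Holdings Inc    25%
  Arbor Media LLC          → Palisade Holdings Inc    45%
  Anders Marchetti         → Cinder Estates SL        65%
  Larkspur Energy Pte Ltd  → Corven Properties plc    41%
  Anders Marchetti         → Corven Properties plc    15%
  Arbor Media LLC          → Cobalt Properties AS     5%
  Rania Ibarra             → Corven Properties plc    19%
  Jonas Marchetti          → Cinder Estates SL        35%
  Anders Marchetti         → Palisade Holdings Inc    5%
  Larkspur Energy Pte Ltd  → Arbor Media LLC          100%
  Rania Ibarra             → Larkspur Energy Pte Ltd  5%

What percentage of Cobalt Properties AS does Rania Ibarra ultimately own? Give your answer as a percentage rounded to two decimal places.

Rania reaches Cobalt along 3 paths.
Via Larkspur → Arbor: 5% × 100% × 5% = 0.25%.
Via Larkspur → Corven: 5% × 41% × 70% = 1.435%.
Via Corven: 19% × 70% = 13.3%.
Total: 0.25% + 1.435% + 13.3% = 14.985%.
Rounded: 14.99%.

14.99%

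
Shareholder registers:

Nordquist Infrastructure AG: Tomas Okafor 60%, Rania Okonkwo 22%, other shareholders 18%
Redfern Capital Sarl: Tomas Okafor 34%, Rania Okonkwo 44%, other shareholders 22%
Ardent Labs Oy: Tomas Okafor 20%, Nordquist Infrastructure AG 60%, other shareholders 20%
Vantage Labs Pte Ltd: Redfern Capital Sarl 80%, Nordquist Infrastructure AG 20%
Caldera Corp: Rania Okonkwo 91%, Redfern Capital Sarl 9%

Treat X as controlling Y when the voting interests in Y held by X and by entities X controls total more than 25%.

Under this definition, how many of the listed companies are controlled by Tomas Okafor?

Tomas holds 60% of Nordquist, so Tomas controls Nordquist.
Tomas holds 34% of Redfern, so Tomas controls Redfern.
Tomas and Nordquist together hold 20% + 60% = 80% of Ardent, so Tomas controls Ardent.
Redfern and Nordquist together hold 80% + 20% = 100% of Vantage, so Tomas controls Vantage.
No other company's threshold is met.
Tomas controls 4 companies.

4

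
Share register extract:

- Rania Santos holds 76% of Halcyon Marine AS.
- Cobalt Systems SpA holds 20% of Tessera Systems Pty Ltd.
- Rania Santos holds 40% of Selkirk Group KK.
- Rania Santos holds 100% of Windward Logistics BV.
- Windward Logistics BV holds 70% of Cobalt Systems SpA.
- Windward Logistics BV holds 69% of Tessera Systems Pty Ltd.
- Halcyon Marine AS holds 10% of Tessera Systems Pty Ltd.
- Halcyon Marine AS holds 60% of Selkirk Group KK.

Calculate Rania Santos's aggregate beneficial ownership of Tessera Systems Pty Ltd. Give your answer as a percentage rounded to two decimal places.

Rania reaches Tessera along 3 paths.
Via Windward → Cobalt: 100% × 70% × 20% = 14%.
Via Windward: 100% × 69% = 69%.
Via Halcyon: 76% × 10% = 7.6%.
Total: 14% + 69% + 7.6% = 90.6%.
Rounded: 90.60%.

90.60%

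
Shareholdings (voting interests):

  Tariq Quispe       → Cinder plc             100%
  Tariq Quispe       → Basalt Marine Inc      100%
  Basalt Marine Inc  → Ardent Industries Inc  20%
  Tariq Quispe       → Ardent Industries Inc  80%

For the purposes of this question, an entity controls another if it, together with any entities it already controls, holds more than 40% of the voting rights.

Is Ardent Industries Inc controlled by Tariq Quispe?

Yes

Tariq holds 100% of Basalt, so Tariq controls Basalt.
Basalt and Tariq together hold 20% + 80% = 100% of Ardent, so Tariq controls Ardent.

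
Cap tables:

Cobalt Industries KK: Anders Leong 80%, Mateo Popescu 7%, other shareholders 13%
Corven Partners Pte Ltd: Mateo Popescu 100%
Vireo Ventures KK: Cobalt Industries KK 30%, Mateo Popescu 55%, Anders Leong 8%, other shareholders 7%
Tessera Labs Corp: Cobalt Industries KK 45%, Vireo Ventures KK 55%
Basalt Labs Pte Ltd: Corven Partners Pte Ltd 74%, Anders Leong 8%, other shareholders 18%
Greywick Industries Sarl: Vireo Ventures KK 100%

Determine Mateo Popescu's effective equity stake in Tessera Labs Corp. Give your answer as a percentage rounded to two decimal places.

Mateo reaches Tessera along 3 paths.
Via Cobalt: 7% × 45% = 3.15%.
Via Cobalt → Vireo: 7% × 30% × 55% = 1.155%.
Via Vireo: 55% × 55% = 30.25%.
Total: 3.15% + 1.155% + 30.25% = 34.555%.
Rounded: 34.56%.

34.56%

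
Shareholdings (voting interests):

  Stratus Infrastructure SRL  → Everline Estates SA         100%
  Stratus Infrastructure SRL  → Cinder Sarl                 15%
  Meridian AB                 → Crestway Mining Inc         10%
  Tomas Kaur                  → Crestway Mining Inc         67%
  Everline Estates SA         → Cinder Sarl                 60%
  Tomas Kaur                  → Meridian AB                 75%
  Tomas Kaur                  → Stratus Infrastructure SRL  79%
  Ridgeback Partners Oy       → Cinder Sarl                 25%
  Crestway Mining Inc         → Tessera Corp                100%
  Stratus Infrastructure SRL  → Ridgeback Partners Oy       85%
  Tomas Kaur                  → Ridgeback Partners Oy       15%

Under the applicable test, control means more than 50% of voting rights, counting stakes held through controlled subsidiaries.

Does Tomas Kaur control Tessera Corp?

Yes

Tomas holds 75% of Meridian, so Tomas controls Meridian.
Meridian and Tomas together hold 10% + 67% = 77% of Crestway, so Tomas controls Crestway.
Crestway holds 100% of Tessera, so Tomas controls Tessera.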